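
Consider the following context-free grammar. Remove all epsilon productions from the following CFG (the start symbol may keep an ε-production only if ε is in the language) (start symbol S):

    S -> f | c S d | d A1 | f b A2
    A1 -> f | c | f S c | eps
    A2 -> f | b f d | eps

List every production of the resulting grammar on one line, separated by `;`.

Nullable set = {A1, A2}.
ε ∉ L(G), so no ε-production is kept.
For each production, add variants omitting each subset of nullable occurrences: S → d A1 gives d A1 | d. S → f b A2 gives f b A2 | f b.

S -> f | c S d | d A1 | d | f b A2 | f b; A1 -> f | c | f S c; A2 -> f | b f d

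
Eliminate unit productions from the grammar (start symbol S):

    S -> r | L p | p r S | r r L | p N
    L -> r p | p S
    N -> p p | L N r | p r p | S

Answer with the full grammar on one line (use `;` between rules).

S -> r | L p | p r S | r r L | p N; L -> r p | p S; N -> r | L p | p r S | r r L | p N | p p | L N r | p r p

Unit pairs: N ⇒* {S}.
For every A with A ⇒* B via unit rules, add B's non-unit alternatives to A; then delete every rule of the form X → Y.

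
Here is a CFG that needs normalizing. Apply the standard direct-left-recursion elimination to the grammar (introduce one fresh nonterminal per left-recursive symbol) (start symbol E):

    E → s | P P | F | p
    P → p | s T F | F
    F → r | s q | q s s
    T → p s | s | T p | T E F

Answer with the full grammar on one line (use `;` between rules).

E → s | P P | F | p; P → p | s T F | F; F → r | s q | q s s; T → p s T' | s T'; T' → p T' | E F T' | ε

Directly left-recursive nonterminal: T.
For T: α = {p, E F}, β = {p s, s}. Rewrite as T → β T' and T' → α T' | ε.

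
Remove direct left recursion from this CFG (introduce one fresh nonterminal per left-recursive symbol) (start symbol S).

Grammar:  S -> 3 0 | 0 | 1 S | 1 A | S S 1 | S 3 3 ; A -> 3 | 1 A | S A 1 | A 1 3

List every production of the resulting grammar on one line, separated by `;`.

Directly left-recursive nonterminals: S, A.
For S: α = {S 1, 3 3}, β = {3 0, 0, 1 S, 1 A}. Rewrite as S → β S' and S' → α S' | ε.
For A: α = {1 3}, β = {3, 1 A, S A 1}. Rewrite as A → β A' and A' → α A' | ε.

S -> 3 0 S' | 0 S' | 1 S S' | 1 A S'; A -> 3 A' | 1 A A' | S A 1 A'; S' -> S 1 S' | 3 3 S' | ε; A' -> 1 3 A' | ε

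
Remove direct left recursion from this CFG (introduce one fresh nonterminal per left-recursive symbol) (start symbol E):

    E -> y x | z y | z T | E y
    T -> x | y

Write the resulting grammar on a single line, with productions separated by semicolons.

E is directly left-recursive.
For E: α = {y}, β = {y x, z y, z T}. Rewrite as E → β E' and E' → α E' | ε.

E -> y x E' | z y E' | z T E'; T -> x | y; E' -> y E' | ε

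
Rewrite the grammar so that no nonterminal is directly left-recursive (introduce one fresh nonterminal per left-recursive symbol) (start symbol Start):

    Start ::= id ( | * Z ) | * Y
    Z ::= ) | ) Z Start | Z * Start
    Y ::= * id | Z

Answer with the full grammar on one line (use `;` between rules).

Start ::= id ( | * Z ) | * Y; Z ::= ) Z1 | ) Z Start Z1; Y ::= * id | Z; Z1 ::= * Start Z1 | eps

Left recursion appears on Z.
For Z: α = {* Start}, β = {), ) Z Start}. Rewrite as Z → β Z1 and Z1 → α Z1 | ε.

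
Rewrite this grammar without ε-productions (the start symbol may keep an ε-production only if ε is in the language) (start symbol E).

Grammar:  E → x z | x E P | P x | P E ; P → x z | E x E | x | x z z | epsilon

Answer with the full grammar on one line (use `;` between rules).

E → x z | x E P | x E | P x | x | P E; P → x z | E x E | x | x z z

Nullable nonterminals: {P}.
ε ∉ L(G), so no ε-production is kept.
Add the nullable-subset variants: E → x E P gives x E P | x E. E → P x gives P x | x.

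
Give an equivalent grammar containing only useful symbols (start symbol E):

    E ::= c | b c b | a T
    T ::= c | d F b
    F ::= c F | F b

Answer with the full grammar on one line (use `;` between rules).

E ::= c | b c b | a T; T ::= c

Generating nonterminals: {E, T}.
Reachable from E after that: {E, T}.
Removed useless symbols: {F} and every production mentioning them.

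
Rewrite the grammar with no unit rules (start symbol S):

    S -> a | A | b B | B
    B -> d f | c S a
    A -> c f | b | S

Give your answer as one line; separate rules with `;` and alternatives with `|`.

S -> d f | c S a | a | b B | c f | b; B -> d f | c S a; A -> d f | c S a | a | b B | c f | b

Unit pairs: A ⇒* {B, S}; S ⇒* {A, B}.
Replace each nonterminal's rules with the union of the non-unit rules of every nonterminal it unit-derives.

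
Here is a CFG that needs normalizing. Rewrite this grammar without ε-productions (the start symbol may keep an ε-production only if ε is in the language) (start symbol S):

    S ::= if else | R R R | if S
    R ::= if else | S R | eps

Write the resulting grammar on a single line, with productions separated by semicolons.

S ::= if else | R R R | R R | R | if S | if | ε; R ::= if else | S R | S

The nullable symbols are {R, S}.
ε ∈ L(G) since S is nullable, so keep S → ε.
Add the nullable-subset variants: S → R R R gives R R R | R R | R. S → if S gives if S | if. R → S R gives S R | S.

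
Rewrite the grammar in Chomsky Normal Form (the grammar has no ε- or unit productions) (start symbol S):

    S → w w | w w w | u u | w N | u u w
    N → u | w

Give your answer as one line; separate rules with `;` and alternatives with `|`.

S → X1 X1 | X1 Y1 | X2 X2 | X1 N | X2 Y2; N → u | w; X1 → w; X2 → u; Y1 → X1 X1; Y2 → X2 X1

Introduce a nonterminal for each terminal appearing in a rule of length ≥ 2: X1 → w, X2 → u.
Binarize each right-hand side of length ≥ 3 by chaining fresh nonterminals (Y1, Y2, …): affected rules were S → X1 X1 X1; S → X2 X2 X1.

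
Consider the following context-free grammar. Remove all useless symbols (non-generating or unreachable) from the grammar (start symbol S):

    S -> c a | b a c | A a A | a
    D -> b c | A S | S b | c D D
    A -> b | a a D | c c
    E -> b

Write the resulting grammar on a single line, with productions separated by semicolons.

S -> c a | b a c | A a A | a; D -> b c | A S | S b | c D D; A -> b | a a D | c c

Generating nonterminals: {A, D, E, S}.
Reachable from S after that: {A, D, S}.
Removed useless symbols: {E} and every production mentioning them.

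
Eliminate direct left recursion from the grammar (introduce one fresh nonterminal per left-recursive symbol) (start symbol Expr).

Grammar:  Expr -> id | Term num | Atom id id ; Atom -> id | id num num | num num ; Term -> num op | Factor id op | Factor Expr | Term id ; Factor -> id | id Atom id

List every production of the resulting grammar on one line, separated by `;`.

Expr -> id | Term num | Atom id id; Atom -> id | id num num | num num; Term -> num op Term1 | Factor id op Term1 | Factor Expr Term1; Factor -> id | id Atom id; Term1 -> id Term1 | ε

Term is directly left-recursive.
For Term: α = {id}, β = {num op, Factor id op, Factor Expr}. Rewrite as Term → β Term1 and Term1 → α Term1 | ε.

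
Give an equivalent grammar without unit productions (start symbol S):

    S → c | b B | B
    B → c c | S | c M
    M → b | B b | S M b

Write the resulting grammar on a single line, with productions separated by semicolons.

Unit pairs: B ⇒* {S}; S ⇒* {B}.
Replace each nonterminal's rules with the union of the non-unit rules of every nonterminal it unit-derives.

S → c c | c M | c | b B; B → c c | c M | c | b B; M → b | B b | S M b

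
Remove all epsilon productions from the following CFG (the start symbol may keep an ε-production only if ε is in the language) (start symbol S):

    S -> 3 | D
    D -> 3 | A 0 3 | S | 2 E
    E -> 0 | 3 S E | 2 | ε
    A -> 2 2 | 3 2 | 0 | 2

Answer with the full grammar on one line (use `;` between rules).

S -> 3 | D; D -> 3 | A 0 3 | S | 2 E | 2; E -> 0 | 3 S E | 3 S | 2; A -> 2 2 | 3 2 | 0 | 2

Nullable set = {E}.
ε ∉ L(G), so no ε-production is kept.
For each production, add variants omitting each subset of nullable occurrences: D → 2 E gives 2 E | 2. E → 3 S E gives 3 S E | 3 S.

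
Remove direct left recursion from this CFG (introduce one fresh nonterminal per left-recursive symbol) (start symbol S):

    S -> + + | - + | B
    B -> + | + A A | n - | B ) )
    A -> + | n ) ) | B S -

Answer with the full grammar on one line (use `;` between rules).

S -> + + | - + | B; B -> + B' | + A A B' | n - B'; A -> + | n ) ) | B S -; B' -> ) ) B' | epsilon

B is directly left-recursive.
For B: α = {) )}, β = {+, + A A, n -}. Rewrite as B → β B' and B' → α B' | ε.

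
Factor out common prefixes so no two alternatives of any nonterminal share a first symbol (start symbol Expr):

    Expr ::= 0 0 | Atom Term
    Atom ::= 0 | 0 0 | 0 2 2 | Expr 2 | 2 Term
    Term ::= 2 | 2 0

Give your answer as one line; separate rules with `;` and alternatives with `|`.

Expr ::= 0 0 | Atom Term; Atom ::= Expr 2 | 2 Term | 0 Atom1; Term ::= 2 Term1; Atom1 ::= ε | 0 | 2 2; Term1 ::= ε | 0

Atom has alternatives sharing prefix '0': factor to Atom → 0 Atom1 with Atom1 → ε | 0 | 2 2.
Term has alternatives sharing prefix '2': factor to Term → 2 Term1 with Term1 → ε | 0.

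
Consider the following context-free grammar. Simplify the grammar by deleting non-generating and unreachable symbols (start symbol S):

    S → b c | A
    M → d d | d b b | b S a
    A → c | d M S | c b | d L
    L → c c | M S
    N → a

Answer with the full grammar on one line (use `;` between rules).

S → b c | A; M → d d | d b b | b S a; A → c | d M S | c b | d L; L → c c | M S

Generating nonterminals: {A, L, M, N, S}.
Reachable from S after that: {A, L, M, S}.
Removed useless symbols: {N} and every production mentioning them.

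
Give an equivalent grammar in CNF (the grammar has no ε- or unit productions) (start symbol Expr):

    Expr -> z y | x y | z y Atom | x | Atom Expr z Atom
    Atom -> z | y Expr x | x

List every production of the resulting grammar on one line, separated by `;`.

Expr -> X1 X2 | X3 X2 | X1 Y1 | x | Atom Y2; Atom -> z | X2 Y4 | x; X1 -> z; X2 -> y; X3 -> x; Y1 -> X2 Atom; Y2 -> Expr Y3; Y3 -> X1 Atom; Y4 -> Expr X3

Introduce a nonterminal for each terminal appearing in a rule of length ≥ 2: X1 → z, X2 → y, X3 → x.
Binarize each right-hand side of length ≥ 3 by chaining fresh nonterminals (Y1, Y2, …): affected rules were Expr → X1 X2 Atom; Expr → Atom Expr X1 Atom; Atom → X2 Expr X3.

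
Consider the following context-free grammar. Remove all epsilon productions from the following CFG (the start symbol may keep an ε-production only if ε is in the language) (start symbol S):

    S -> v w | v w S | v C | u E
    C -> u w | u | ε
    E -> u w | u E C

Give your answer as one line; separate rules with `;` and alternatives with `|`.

The nullable symbols are {C}.
ε ∉ L(G), so no ε-production is kept.
For each production, add variants omitting each subset of nullable occurrences: S → v C gives v C | v. E → u E C gives u E C | u E.

S -> v w | v w S | v C | v | u E; C -> u w | u; E -> u w | u E C | u E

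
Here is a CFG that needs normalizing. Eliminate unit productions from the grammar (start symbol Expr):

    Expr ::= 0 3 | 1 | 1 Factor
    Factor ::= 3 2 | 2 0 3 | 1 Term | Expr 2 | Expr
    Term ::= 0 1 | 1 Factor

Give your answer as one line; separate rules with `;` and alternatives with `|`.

Unit pairs: Factor ⇒* {Expr}.
For each unit pair (A, B), copy every non-unit production of B to A, then drop all unit productions.

Expr ::= 0 3 | 1 | 1 Factor; Factor ::= 3 2 | 2 0 3 | 1 Term | Expr 2 | 0 3 | 1 | 1 Factor; Term ::= 0 1 | 1 Factor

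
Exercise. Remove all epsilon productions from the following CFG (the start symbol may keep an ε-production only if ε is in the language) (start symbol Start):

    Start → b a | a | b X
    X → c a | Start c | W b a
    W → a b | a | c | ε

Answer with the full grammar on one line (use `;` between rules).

Nullable set = {W}.
ε ∉ L(G), so no ε-production is kept.
Add the nullable-subset variants: X → W b a gives W b a | b a.

Start → b a | a | b X; X → c a | Start c | W b a | b a; W → a b | a | c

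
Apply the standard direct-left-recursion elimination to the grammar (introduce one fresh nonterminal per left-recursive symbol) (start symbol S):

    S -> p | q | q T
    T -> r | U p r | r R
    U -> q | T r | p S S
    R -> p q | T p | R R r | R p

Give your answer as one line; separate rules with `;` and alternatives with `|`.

R is directly left-recursive.
For R: α = {R r, p}, β = {p q, T p}. Rewrite as R → β R' and R' → α R' | ε.

S -> p | q | q T; T -> r | U p r | r R; U -> q | T r | p S S; R -> p q R' | T p R'; R' -> R r R' | p R' | eps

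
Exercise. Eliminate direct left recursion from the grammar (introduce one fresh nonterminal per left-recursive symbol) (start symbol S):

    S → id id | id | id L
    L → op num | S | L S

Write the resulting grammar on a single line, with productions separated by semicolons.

S → id id | id | id L; L → op num L' | S L'; L' → S L' | eps

Directly left-recursive nonterminal: L.
For L: α = {S}, β = {op num, S}. Rewrite as L → β L' and L' → α L' | ε.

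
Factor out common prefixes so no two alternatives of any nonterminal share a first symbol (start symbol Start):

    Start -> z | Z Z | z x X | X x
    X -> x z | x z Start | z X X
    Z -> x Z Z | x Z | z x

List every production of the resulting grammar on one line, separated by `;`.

Start -> Z Z | X x | z Start1; X -> z X X | x z X1; Z -> z x | x Z Z1; Start1 -> ε | x X; X1 -> ε | Start; Z1 -> Z | ε

Start has alternatives sharing prefix 'z': factor to Start → z Start1 with Start1 → ε | x X.
X has alternatives sharing prefix 'x z': factor to X → x z X1 with X1 → ε | Start.
Z has alternatives sharing prefix 'x Z': factor to Z → x Z Z1 with Z1 → Z | ε.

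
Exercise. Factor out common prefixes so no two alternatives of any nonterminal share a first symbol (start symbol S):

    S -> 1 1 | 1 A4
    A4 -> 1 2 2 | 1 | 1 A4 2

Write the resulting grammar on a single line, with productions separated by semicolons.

S has alternatives sharing prefix '1': factor to S → 1 S' with S' → 1 | A4.
A4 has alternatives sharing prefix '1': factor to A4 → 1 A4' with A4' → 2 2 | ε | A4 2.

S -> 1 S'; A4 -> 1 A4'; S' -> 1 | A4; A4' -> 2 2 | ε | A4 2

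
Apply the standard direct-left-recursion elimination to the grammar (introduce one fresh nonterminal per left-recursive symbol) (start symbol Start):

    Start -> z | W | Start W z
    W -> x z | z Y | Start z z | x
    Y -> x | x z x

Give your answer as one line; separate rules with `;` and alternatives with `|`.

Start is directly left-recursive.
For Start: α = {W z}, β = {z, W}. Rewrite as Start → β Start1 and Start1 → α Start1 | ε.

Start -> z Start1 | W Start1; W -> x z | z Y | Start z z | x; Y -> x | x z x; Start1 -> W z Start1 | epsilon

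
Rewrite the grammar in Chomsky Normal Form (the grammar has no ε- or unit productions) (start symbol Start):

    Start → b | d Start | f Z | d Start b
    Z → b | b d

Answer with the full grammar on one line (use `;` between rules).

Start → b | X1 Start | X2 Z | X1 Y1; Z → b | X3 X1; X1 → d; X2 → f; X3 → b; Y1 → Start X3

Introduce a nonterminal for each terminal appearing in a rule of length ≥ 2: X1 → d, X2 → f, X3 → b.
Binarize each right-hand side of length ≥ 3 by chaining fresh nonterminals (Y1, Y2, …): affected rules were Start → X1 Start X3.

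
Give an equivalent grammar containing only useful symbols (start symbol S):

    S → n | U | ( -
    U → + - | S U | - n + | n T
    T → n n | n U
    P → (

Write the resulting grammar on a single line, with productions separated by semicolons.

Generating nonterminals: {P, S, T, U}.
Reachable from S after that: {S, T, U}.
Removed useless symbols: {P} and every production mentioning them.

S → n | U | ( -; U → + - | S U | - n + | n T; T → n n | n U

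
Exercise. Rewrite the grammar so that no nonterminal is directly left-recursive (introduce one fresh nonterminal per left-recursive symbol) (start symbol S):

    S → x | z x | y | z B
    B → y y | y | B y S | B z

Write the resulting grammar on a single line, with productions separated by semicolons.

Left recursion appears on B.
For B: α = {y S, z}, β = {y y, y}. Rewrite as B → β B' and B' → α B' | ε.

S → x | z x | y | z B; B → y y B' | y B'; B' → y S B' | z B' | ε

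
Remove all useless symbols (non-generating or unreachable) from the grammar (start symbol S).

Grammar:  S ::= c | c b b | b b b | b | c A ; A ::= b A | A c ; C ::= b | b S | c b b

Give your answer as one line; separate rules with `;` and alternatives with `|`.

Generating nonterminals: {C, S}.
Reachable from S after that: {S}.
Removed useless symbols: {A, C} and every production mentioning them.

S ::= c | c b b | b b b | b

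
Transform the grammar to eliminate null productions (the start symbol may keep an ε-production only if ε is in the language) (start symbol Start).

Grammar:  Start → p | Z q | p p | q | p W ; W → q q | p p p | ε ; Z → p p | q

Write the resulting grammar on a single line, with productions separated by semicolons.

Start → p | Z q | p p | q | p W; W → q q | p p p; Z → p p | q

Nullable nonterminals: {W}.
ε ∉ L(G), so no ε-production is kept.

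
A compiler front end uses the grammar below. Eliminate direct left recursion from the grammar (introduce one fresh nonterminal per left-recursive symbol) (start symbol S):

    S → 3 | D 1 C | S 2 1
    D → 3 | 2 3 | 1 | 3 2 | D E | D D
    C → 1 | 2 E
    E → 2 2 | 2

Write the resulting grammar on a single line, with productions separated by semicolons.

S → 3 S' | D 1 C S'; D → 3 D' | 2 3 D' | 1 D' | 3 2 D'; C → 1 | 2 E; E → 2 2 | 2; S' → 2 1 S' | ε; D' → E D' | D D' | ε

S, D are directly left-recursive.
For S: α = {2 1}, β = {3, D 1 C}. Rewrite as S → β S' and S' → α S' | ε.
For D: α = {E, D}, β = {3, 2 3, 1, 3 2}. Rewrite as D → β D' and D' → α D' | ε.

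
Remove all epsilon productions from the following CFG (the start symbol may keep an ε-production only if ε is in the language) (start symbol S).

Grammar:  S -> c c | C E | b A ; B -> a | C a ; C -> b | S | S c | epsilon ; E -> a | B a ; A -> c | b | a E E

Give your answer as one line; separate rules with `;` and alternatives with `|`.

S -> c c | C E | E | b A; B -> a | C a; C -> b | S | S c; E -> a | B a; A -> c | b | a E E

Nullable nonterminals: {C}.
ε ∉ L(G), so no ε-production is kept.
For each production, add variants omitting each subset of nullable occurrences: S → C E gives C E | E.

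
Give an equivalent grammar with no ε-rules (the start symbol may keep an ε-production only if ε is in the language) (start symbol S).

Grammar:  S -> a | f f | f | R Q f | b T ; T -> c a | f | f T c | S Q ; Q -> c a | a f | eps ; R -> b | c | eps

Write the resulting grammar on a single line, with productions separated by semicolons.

S -> a | f f | f | R Q f | R f | Q f | b T; T -> c a | f | f T c | S Q | S; Q -> c a | a f; R -> b | c

Nullable nonterminals: {Q, R}.
ε ∉ L(G), so no ε-production is kept.
Expand every rule over subsets of its nullable positions: S → R Q f gives R Q f | R f | Q f. T → S Q gives S Q | S.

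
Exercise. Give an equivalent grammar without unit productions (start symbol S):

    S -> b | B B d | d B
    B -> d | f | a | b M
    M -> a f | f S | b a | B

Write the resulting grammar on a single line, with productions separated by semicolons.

Unit pairs: M ⇒* {B}.
Replace each nonterminal's rules with the union of the non-unit rules of every nonterminal it unit-derives.

S -> b | B B d | d B; B -> d | f | a | b M; M -> d | f | a | b M | a f | f S | b a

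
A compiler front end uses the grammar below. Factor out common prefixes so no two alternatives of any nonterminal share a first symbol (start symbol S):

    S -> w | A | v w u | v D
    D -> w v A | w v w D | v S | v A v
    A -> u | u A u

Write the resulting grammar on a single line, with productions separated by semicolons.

S has alternatives sharing prefix 'v': factor to S → v S' with S' → w u | D.
D has alternatives sharing prefix 'w v': factor to D → w v D' with D' → A | w D.
D has alternatives sharing prefix 'v': factor to D → v D'' with D'' → S | A v.
A has alternatives sharing prefix 'u': factor to A → u A' with A' → ε | A u.

S -> w | A | v S'; D -> w v D' | v D''; A -> u A'; S' -> w u | D; D' -> A | w D; D'' -> S | A v; A' -> ε | A u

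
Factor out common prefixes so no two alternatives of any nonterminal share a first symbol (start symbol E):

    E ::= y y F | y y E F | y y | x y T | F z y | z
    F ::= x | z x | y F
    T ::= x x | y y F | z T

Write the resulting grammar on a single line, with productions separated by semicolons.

E has alternatives sharing prefix 'y y': factor to E → y y E' with E' → F | E F | ε.

E ::= x y T | F z y | z | y y E'; F ::= x | z x | y F; T ::= x x | y y F | z T; E' ::= F | E F | ε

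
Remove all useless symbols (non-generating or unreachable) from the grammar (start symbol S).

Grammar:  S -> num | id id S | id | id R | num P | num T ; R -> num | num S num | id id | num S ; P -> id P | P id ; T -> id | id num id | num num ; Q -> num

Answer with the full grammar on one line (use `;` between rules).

Generating nonterminals: {Q, R, S, T}.
Reachable from S after that: {R, S, T}.
Removed useless symbols: {P, Q} and every production mentioning them.

S -> num | id id S | id | id R | num T; R -> num | num S num | id id | num S; T -> id | id num id | num num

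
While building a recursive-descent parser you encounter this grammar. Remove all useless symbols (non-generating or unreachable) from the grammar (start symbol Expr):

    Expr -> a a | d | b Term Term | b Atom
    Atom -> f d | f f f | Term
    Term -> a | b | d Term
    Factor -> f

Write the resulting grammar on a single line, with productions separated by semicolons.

Generating nonterminals: {Atom, Expr, Factor, Term}.
Reachable from Expr after that: {Atom, Expr, Term}.
Removed useless symbols: {Factor} and every production mentioning them.

Expr -> a a | d | b Term Term | b Atom; Atom -> f d | f f f | Term; Term -> a | b | d Term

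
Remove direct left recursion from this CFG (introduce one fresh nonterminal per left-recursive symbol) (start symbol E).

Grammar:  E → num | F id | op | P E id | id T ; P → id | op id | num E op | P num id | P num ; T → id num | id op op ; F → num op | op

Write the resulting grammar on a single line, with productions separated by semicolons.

Left recursion appears on P.
For P: α = {num id, num}, β = {id, op id, num E op}. Rewrite as P → β P' and P' → α P' | ε.

E → num | F id | op | P E id | id T; P → id P' | op id P' | num E op P'; T → id num | id op op; F → num op | op; P' → num id P' | num P' | ε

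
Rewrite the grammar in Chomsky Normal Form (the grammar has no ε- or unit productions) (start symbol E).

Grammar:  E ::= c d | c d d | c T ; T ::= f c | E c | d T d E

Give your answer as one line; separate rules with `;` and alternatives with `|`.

Introduce a nonterminal for each terminal appearing in a rule of length ≥ 2: X1 → c, X2 → d, X3 → f.
Binarize each right-hand side of length ≥ 3 by chaining fresh nonterminals (Y1, Y2, …): affected rules were E → X1 X2 X2; T → X2 T X2 E.

E ::= X1 X2 | X1 Y1 | X1 T; T ::= X3 X1 | E X1 | X2 Y2; X1 ::= c; X2 ::= d; X3 ::= f; Y1 ::= X2 X2; Y2 ::= T Y3; Y3 ::= X2 E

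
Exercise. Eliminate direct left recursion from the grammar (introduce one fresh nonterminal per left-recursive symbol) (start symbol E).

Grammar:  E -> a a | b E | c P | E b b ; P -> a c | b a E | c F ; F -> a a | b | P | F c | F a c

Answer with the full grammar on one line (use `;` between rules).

E -> a a E' | b E E' | c P E'; P -> a c | b a E | c F; F -> a a F' | b F' | P F'; E' -> b b E' | ε; F' -> c F' | a c F' | ε

Left recursion appears on E, F.
For E: α = {b b}, β = {a a, b E, c P}. Rewrite as E → β E' and E' → α E' | ε.
For F: α = {c, a c}, β = {a a, b, P}. Rewrite as F → β F' and F' → α F' | ε.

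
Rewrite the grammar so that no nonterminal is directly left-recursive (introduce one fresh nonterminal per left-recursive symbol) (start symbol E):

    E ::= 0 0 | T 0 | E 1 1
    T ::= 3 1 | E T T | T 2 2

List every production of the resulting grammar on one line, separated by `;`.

Directly left-recursive nonterminals: E, T.
For E: α = {1 1}, β = {0 0, T 0}. Rewrite as E → β E' and E' → α E' | ε.
For T: α = {2 2}, β = {3 1, E T T}. Rewrite as T → β T' and T' → α T' | ε.

E ::= 0 0 E' | T 0 E'; T ::= 3 1 T' | E T T T'; E' ::= 1 1 E' | eps; T' ::= 2 2 T' | eps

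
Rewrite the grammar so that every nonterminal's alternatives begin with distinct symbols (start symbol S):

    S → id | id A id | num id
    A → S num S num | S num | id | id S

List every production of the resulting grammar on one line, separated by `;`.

S has alternatives sharing prefix 'id': factor to S → id S' with S' → ε | A id.
A has alternatives sharing prefix 'S num': factor to A → S num A' with A' → S num | ε.
A has alternatives sharing prefix 'id': factor to A → id A'' with A'' → ε | S.

S → num id | id S'; A → S num A' | id A''; S' → ε | A id; A' → S num | ε; A'' → ε | S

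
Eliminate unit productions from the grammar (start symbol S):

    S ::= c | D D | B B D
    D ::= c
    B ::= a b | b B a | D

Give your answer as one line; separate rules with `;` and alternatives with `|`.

S ::= c | D D | B B D; D ::= c; B ::= a b | b B a | c

Unit pairs: B ⇒* {D}.
Replace each nonterminal's rules with the union of the non-unit rules of every nonterminal it unit-derives.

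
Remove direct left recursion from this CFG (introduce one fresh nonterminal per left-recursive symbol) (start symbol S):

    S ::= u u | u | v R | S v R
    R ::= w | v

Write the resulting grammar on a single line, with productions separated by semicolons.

S ::= u u S' | u S' | v R S'; R ::= w | v; S' ::= v R S' | ε

Left recursion appears on S.
For S: α = {v R}, β = {u u, u, v R}. Rewrite as S → β S' and S' → α S' | ε.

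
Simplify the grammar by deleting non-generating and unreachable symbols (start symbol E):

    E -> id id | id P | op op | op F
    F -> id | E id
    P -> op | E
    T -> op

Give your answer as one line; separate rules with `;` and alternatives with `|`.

E -> id id | id P | op op | op F; F -> id | E id; P -> op | E

Generating nonterminals: {E, F, P, T}.
Reachable from E after that: {E, F, P}.
Removed useless symbols: {T} and every production mentioning them.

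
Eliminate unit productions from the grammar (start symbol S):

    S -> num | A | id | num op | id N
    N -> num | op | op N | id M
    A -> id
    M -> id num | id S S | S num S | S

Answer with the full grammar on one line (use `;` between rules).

S -> num | id | num op | id N; N -> num | op | op N | id M; A -> id; M -> id | num | num op | id N | id num | id S S | S num S

Unit pairs: M ⇒* {A, S}; S ⇒* {A}.
For each unit pair (A, B), copy every non-unit production of B to A, then drop all unit productions.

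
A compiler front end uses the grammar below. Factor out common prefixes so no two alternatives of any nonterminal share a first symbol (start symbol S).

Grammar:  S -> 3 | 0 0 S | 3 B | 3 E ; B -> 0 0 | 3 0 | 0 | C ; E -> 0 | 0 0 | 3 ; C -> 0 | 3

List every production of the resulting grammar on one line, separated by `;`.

S has alternatives sharing prefix '3': factor to S → 3 S' with S' → ε | B | E.
B has alternatives sharing prefix '0': factor to B → 0 B' with B' → 0 | ε.
E has alternatives sharing prefix '0': factor to E → 0 E' with E' → ε | 0.

S -> 0 0 S | 3 S'; B -> 3 0 | C | 0 B'; E -> 3 | 0 E'; C -> 0 | 3; S' -> ε | B | E; B' -> 0 | ε; E' -> ε | 0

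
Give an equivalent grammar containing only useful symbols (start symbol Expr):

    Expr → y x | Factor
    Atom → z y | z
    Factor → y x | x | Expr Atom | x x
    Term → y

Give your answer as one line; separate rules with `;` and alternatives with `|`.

Expr → y x | Factor; Atom → z y | z; Factor → y x | x | Expr Atom | x x

Generating nonterminals: {Atom, Expr, Factor, Term}.
Reachable from Expr after that: {Atom, Expr, Factor}.
Removed useless symbols: {Term} and every production mentioning them.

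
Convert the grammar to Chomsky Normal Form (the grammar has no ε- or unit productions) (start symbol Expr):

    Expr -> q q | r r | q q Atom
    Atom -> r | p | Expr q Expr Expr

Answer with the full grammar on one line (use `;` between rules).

Introduce a nonterminal for each terminal appearing in a rule of length ≥ 2: X1 → q, X2 → r.
Binarize each right-hand side of length ≥ 3 by chaining fresh nonterminals (Y1, Y2, …): affected rules were Expr → X1 X1 Atom; Atom → Expr X1 Expr Expr.

Expr -> X1 X1 | X2 X2 | X1 Y1; Atom -> r | p | Expr Y2; X1 -> q; X2 -> r; Y1 -> X1 Atom; Y2 -> X1 Y3; Y3 -> Expr Expr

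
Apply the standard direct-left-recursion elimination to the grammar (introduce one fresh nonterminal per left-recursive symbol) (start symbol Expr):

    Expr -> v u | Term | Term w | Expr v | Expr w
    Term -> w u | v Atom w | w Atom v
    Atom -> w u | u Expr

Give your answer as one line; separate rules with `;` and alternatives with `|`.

Expr -> v u Expr1 | Term Expr1 | Term w Expr1; Term -> w u | v Atom w | w Atom v; Atom -> w u | u Expr; Expr1 -> v Expr1 | w Expr1 | ε

Directly left-recursive nonterminal: Expr.
For Expr: α = {v, w}, β = {v u, Term, Term w}. Rewrite as Expr → β Expr1 and Expr1 → α Expr1 | ε.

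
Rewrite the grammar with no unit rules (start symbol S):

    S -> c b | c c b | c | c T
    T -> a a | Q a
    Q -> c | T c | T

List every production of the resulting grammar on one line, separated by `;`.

S -> c b | c c b | c | c T; T -> a a | Q a; Q -> c | T c | a a | Q a

Unit pairs: Q ⇒* {T}.
Replace each nonterminal's rules with the union of the non-unit rules of every nonterminal it unit-derives.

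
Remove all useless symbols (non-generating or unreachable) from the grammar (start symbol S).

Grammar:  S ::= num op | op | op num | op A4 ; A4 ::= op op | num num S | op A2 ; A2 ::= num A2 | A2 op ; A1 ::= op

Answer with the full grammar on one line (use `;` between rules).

S ::= num op | op | op num | op A4; A4 ::= op op | num num S

Generating nonterminals: {A1, A4, S}.
Reachable from S after that: {A4, S}.
Removed useless symbols: {A1, A2} and every production mentioning them.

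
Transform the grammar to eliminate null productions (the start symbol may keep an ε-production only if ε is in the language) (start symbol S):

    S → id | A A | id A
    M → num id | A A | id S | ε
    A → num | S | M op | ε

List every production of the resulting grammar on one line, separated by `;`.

S → id | A A | A | id A | ε; M → num id | A A | A | id S | id; A → num | S | M op | op

Nullable nonterminals: {A, M, S}.
ε ∈ L(G) since S is nullable, so keep S → ε.
Expand every rule over subsets of its nullable positions: S → A A gives A A | A. M → A A gives A A | A. M → id S gives id S | id. A → M op gives M op | op.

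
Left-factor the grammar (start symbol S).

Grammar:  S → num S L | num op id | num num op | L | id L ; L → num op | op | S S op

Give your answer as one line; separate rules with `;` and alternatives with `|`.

S → L | id L | num S'; L → num op | op | S S op; S' → S L | op id | num op

S has alternatives sharing prefix 'num': factor to S → num S' with S' → S L | op id | num op.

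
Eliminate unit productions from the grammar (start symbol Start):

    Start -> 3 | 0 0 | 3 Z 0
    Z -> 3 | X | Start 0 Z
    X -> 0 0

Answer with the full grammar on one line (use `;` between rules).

Start -> 3 | 0 0 | 3 Z 0; Z -> 3 | Start 0 Z | 0 0; X -> 0 0

Unit pairs: Z ⇒* {X}.
For each unit pair (A, B), copy every non-unit production of B to A, then drop all unit productions.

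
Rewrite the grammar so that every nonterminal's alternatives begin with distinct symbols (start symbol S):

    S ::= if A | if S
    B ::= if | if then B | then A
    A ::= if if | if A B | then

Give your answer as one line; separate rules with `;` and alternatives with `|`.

S ::= if S'; B ::= then A | if B'; A ::= then | if A'; S' ::= A | S; B' ::= ε | then B; A' ::= if | A B

S has alternatives sharing prefix 'if': factor to S → if S' with S' → A | S.
B has alternatives sharing prefix 'if': factor to B → if B' with B' → ε | then B.
A has alternatives sharing prefix 'if': factor to A → if A' with A' → if | A B.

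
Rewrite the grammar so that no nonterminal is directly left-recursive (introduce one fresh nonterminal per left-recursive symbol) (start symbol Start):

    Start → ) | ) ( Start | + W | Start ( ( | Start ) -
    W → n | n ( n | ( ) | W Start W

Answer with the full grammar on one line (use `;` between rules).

Start → ) Start1 | ) ( Start Start1 | + W Start1; W → n W1 | n ( n W1 | ( ) W1; Start1 → ( ( Start1 | ) - Start1 | eps; W1 → Start W W1 | eps

Directly left-recursive nonterminals: Start, W.
For Start: α = {( (, ) -}, β = {), ) ( Start, + W}. Rewrite as Start → β Start1 and Start1 → α Start1 | ε.
For W: α = {Start W}, β = {n, n ( n, ( )}. Rewrite as W → β W1 and W1 → α W1 | ε.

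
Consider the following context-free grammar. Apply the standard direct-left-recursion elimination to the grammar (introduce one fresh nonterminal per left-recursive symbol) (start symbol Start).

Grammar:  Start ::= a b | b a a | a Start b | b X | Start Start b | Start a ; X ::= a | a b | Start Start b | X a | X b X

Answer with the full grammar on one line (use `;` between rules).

Start, X are directly left-recursive.
For Start: α = {Start b, a}, β = {a b, b a a, a Start b, b X}. Rewrite as Start → β Start1 and Start1 → α Start1 | ε.
For X: α = {a, b X}, β = {a, a b, Start Start b}. Rewrite as X → β X1 and X1 → α X1 | ε.

Start ::= a b Start1 | b a a Start1 | a Start b Start1 | b X Start1; X ::= a X1 | a b X1 | Start Start b X1; Start1 ::= Start b Start1 | a Start1 | ε; X1 ::= a X1 | b X X1 | ε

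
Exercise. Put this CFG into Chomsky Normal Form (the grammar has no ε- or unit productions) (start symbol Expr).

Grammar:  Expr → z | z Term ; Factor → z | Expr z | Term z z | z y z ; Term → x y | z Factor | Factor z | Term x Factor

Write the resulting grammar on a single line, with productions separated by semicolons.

Expr → z | X1 Term; Factor → z | Expr X1 | Term Y1 | X1 Y2; Term → X3 X2 | X1 Factor | Factor X1 | Term Y3; X1 → z; X2 → y; X3 → x; Y1 → X1 X1; Y2 → X2 X1; Y3 → X3 Factor

Introduce a nonterminal for each terminal appearing in a rule of length ≥ 2: X1 → z, X2 → y, X3 → x.
Binarize each right-hand side of length ≥ 3 by chaining fresh nonterminals (Y1, Y2, …): affected rules were Factor → Term X1 X1; Factor → X1 X2 X1; Term → Term X3 Factor.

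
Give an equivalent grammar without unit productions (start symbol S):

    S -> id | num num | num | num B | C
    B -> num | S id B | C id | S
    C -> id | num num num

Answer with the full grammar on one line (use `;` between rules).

S -> id | num num num | num num | num | num B; B -> num | S id B | C id | id | num num num | num num | num B; C -> id | num num num

Unit pairs: B ⇒* {C, S}; S ⇒* {C}.
For every A with A ⇒* B via unit rules, add B's non-unit alternatives to A; then delete every rule of the form X → Y.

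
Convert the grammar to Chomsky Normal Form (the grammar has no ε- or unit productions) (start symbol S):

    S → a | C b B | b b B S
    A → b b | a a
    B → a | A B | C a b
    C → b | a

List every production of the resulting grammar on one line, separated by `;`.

Introduce a nonterminal for each terminal appearing in a rule of length ≥ 2: X1 → b, X2 → a.
Binarize each right-hand side of length ≥ 3 by chaining fresh nonterminals (Y1, Y2, …): affected rules were S → C X1 B; S → X1 X1 B S; B → C X2 X1.

S → a | C Y1 | X1 Y2; A → X1 X1 | X2 X2; B → a | A B | C Y4; C → b | a; X1 → b; X2 → a; Y1 → X1 B; Y2 → X1 Y3; Y3 → B S; Y4 → X2 X1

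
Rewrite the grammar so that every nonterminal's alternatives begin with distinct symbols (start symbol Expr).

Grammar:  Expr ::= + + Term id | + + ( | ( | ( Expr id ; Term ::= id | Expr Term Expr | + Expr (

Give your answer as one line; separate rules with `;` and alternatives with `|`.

Expr ::= + + Expr1 | ( Expr2; Term ::= id | Expr Term Expr | + Expr (; Expr1 ::= Term id | (; Expr2 ::= ε | Expr id

Expr has alternatives sharing prefix '+ +': factor to Expr → + + Expr1 with Expr1 → Term id | (.
Expr has alternatives sharing prefix '(': factor to Expr → ( Expr2 with Expr2 → ε | Expr id.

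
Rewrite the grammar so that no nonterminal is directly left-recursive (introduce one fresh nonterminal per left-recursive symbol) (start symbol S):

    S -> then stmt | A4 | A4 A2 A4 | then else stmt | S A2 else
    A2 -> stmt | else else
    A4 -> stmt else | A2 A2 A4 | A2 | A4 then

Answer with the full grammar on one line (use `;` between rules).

S -> then stmt S' | A4 S' | A4 A2 A4 S' | then else stmt S'; A2 -> stmt | else else; A4 -> stmt else A4' | A2 A2 A4 A4' | A2 A4'; S' -> A2 else S' | epsilon; A4' -> then A4' | epsilon

Left recursion appears on S, A4.
For S: α = {A2 else}, β = {then stmt, A4, A4 A2 A4, then else stmt}. Rewrite as S → β S' and S' → α S' | ε.
For A4: α = {then}, β = {stmt else, A2 A2 A4, A2}. Rewrite as A4 → β A4' and A4' → α A4' | ε.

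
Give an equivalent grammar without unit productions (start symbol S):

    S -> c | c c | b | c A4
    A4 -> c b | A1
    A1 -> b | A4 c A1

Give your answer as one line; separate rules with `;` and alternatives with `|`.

Unit pairs: A4 ⇒* {A1}.
For each unit pair (A, B), copy every non-unit production of B to A, then drop all unit productions.

S -> c | c c | b | c A4; A4 -> c b | b | A4 c A1; A1 -> b | A4 c A1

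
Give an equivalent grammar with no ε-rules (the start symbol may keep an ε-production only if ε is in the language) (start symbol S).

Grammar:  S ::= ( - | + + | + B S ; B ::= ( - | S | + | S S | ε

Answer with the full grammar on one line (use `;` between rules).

S ::= ( - | + + | + B S | + S; B ::= ( - | S | + | S S

The nullable symbols are {B}.
ε ∉ L(G), so no ε-production is kept.
For each production, add variants omitting each subset of nullable occurrences: S → + B S gives + B S | + S.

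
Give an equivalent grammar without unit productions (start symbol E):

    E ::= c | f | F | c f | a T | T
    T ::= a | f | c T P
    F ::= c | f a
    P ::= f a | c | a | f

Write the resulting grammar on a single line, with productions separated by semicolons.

Unit pairs: E ⇒* {F, T}.
For every A with A ⇒* B via unit rules, add B's non-unit alternatives to A; then delete every rule of the form X → Y.

E ::= c | f | c f | a T | f a | a | c T P; T ::= a | f | c T P; F ::= c | f a; P ::= f a | c | a | f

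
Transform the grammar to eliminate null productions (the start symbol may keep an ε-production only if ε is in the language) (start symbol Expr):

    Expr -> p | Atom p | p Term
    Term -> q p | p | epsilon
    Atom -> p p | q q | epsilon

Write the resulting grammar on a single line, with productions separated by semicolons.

Expr -> p | Atom p | p Term; Term -> q p | p; Atom -> p p | q q

Nullable set = {Atom, Term}.
ε ∉ L(G), so no ε-production is kept.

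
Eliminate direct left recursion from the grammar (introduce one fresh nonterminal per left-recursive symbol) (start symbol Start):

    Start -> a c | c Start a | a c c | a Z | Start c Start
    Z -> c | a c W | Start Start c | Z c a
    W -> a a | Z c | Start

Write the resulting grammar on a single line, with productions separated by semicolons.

Directly left-recursive nonterminals: Start, Z.
For Start: α = {c Start}, β = {a c, c Start a, a c c, a Z}. Rewrite as Start → β Start1 and Start1 → α Start1 | ε.
For Z: α = {c a}, β = {c, a c W, Start Start c}. Rewrite as Z → β Z1 and Z1 → α Z1 | ε.

Start -> a c Start1 | c Start a Start1 | a c c Start1 | a Z Start1; Z -> c Z1 | a c W Z1 | Start Start c Z1; W -> a a | Z c | Start; Start1 -> c Start Start1 | eps; Z1 -> c a Z1 | eps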